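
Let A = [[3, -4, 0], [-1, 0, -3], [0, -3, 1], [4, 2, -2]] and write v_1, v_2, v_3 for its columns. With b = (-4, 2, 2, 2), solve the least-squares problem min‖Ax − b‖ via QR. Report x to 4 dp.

x = (-0.2796, 0.3209, -0.5109)

v_1 = (3, -1, 0, 4); ‖v_1‖ = 5.0990, so q_1 = (0.5883, -0.1961, 0.0000, 0.7845).
q_1·v_2 = 0.5883·(-4) + (-0.1961)·0 + 0.0000·(-3) + 0.7845·2 = -0.7845.
u_2 = v_2 + 0.7845·q_1 = (-3.5385, -0.1538, -3.0000, 2.6154).
‖u_2‖ = 5.3277, so q_2 = (-0.6642, -0.0289, -0.5631, 0.4909).
q_1·v_3 = 0.5883·0 + (-0.1961)·(-3) + 0.0000·1 + 0.7845·(-2) = -0.9806; q_2·v_3 = (-0.6642)·0 + (-0.0289)·(-3) + (-0.5631)·1 + 0.4909·(-2) = -1.4583.
u_3 = v_3 + 0.9806·q_1 + 1.4583·q_2 = (-0.3916, -3.2344, 0.1789, -0.5149).
‖u_3‖ = 3.3033, so q_3 = (-0.1185, -0.9791, 0.0541, -0.1559).
Qᵀb = (-1.1767, 2.4545, -1.6876).
Back-substitute: x_3 = -1.6876/3.3033 = -0.5109.
x_2 = (2.4545 + 1.4583·(-0.5109))/5.3277 = 0.3209.
x_1 = (-1.1767 + 0.7845·0.3209 + 0.9806·(-0.5109))/5.0990 = -0.2796.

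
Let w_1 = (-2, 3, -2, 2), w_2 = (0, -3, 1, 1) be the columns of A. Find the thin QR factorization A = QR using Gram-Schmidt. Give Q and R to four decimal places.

Q = [[-0.4364, -0.3207], [0.6547, -0.6414], [-0.4364, 0.0535], [0.4364, 0.6949]], R = [[4.5826, -1.9640], [0.0000, 2.6726]]

w_1 = (-2, 3, -2, 2); ‖w_1‖ = 4.5826, so e_1 = (-0.4364, 0.6547, -0.4364, 0.4364).
e_1·w_2 = (-0.4364)·0 + 0.6547·(-3) + (-0.4364)·1 + 0.4364·1 = -1.9640.
u_2 = w_2 + 1.9640·e_1 = (-0.8571, -1.7143, 0.1429, 1.8571).
‖u_2‖ = 2.6726, so e_2 = (-0.3207, -0.6414, 0.0535, 0.6949).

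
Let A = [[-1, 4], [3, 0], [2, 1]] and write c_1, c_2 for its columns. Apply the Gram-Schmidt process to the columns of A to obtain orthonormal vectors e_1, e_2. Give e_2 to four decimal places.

e_2 = (0.9435, 0.1048, 0.3145)

c_1 = (-1, 3, 2); ‖c_1‖ = 3.7417, so e_1 = (-0.2673, 0.8018, 0.5345).
e_1·c_2 = (-0.2673)·4 + 0.8018·0 + 0.5345·1 = -0.5345.
u_2 = c_2 + 0.5345·e_1 = (3.8571, 0.4286, 1.2857).
‖u_2‖ = 4.0883, so e_2 = (0.9435, 0.1048, 0.3145).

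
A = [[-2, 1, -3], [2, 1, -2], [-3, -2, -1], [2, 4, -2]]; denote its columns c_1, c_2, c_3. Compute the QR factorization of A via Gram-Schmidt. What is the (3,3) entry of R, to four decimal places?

r_{33} = 2.6845

c_1 = (-2, 2, -3, 2); ‖c_1‖ = 4.5826, so e_1 = (-0.4364, 0.4364, -0.6547, 0.4364).
e_1·c_2 = (-0.4364)·1 + 0.4364·1 + (-0.6547)·(-2) + 0.4364·4 = 3.0551.
u_2 = c_2 − 3.0551·e_1 = (2.3333, -0.3333, 0.0000, 2.6667).
‖u_2‖ = 3.5590, so e_2 = (0.6556, -0.0937, 0.0000, 0.7493).
e_1·c_3 = (-0.4364)·(-3) + 0.4364·(-2) + (-0.6547)·(-1) + 0.4364·(-2) = 0.2182; e_2·c_3 = 0.6556·(-3) + (-0.0937)·(-2) + 0.0000·(-1) + 0.7493·(-2) = -3.2781.
u_3 = c_3 − 0.2182·e_1 + 3.2781·e_2 = (-0.7556, -2.4023, -0.8571, 0.3609).
r_{33} = ‖u_3‖ = 2.6845.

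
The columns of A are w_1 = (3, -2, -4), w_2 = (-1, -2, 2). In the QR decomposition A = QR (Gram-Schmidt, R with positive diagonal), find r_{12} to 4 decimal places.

w_1 = (3, -2, -4); ‖w_1‖ = 5.3852, so q_1 = (0.5571, -0.3714, -0.7428).
r_{12} = q_1·w_2 = -1.2999.

r_{12} = -1.2999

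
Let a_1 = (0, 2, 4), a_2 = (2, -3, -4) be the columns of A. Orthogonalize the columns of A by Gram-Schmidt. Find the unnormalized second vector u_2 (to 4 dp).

u_2 = (2.0000, -0.8000, 0.4000)

e_1 = a_1/‖a_1‖ = (0, 2, 4)/4.4721 = (0.0000, 0.4472, 0.8944).
r_{12} = e_1·a_2 = -4.9193.
u_2 = a_2 + 4.9193·e_1 = (2.0000, -0.8000, 0.4000).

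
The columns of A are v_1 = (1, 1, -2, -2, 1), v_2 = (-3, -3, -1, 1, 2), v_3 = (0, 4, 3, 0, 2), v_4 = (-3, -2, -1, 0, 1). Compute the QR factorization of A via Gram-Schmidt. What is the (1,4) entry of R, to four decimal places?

q_1 = v_1/‖v_1‖ = (1, 1, -2, -2, 1)/3.3166 = (0.3015, 0.3015, -0.6030, -0.6030, 0.3015).
r_{14} = q_1·v_4 = -0.6030.

r_{14} = -0.6030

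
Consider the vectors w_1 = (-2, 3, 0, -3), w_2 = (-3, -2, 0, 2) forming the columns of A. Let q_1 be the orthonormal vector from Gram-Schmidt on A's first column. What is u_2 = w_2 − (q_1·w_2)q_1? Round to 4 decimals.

u_2 = (-3.5455, -1.1818, 0.0000, 1.1818)

q_1 = w_1/‖w_1‖ = (-2, 3, 0, -3)/4.6904 = (-0.4264, 0.6396, 0.0000, -0.6396).
r_{12} = q_1·w_2 = -1.2792.
u_2 = w_2 + 1.2792·q_1 = (-3.5455, -1.1818, 0.0000, 1.1818).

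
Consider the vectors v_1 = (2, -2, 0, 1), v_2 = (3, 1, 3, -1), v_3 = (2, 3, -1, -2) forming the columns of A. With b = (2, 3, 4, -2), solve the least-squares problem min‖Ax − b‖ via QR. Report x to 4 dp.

e_1 = v_1/‖v_1‖ = (2, -2, 0, 1)/3.0000 = (0.6667, -0.6667, 0.0000, 0.3333).
r_{12} = e_1·v_2 = 1.0000.
u_2 = v_2 − 1.0000·e_1 = (2.3333, 1.6667, 3.0000, -1.3333).
‖u_2‖ = 4.3589, so e_2 = (0.5353, 0.3824, 0.6882, -0.3059).
r_{13} = e_1·v_3 = -1.3333; r_{23} = e_2·v_3 = 2.1412.
u_3 = v_3 + 1.3333·e_1 − 2.1412·e_2 = (1.7427, 1.2924, -2.4737, -0.9006).
‖u_3‖ = 3.4114, so e_3 = (0.5108, 0.3789, -0.7251, -0.2640).
Qᵀb = (-1.3333, 5.5824, -0.2143).
Back-substitute: x_3 = -0.2143/3.4114 = -0.0628.
x_2 = (5.5824 − 2.1412·(-0.0628))/4.3589 = 1.3116.
x_1 = (-1.3333 − 1.0000·1.3116 + 1.3333·(-0.0628))/3.0000 = -0.9095.

x = (-0.9095, 1.3116, -0.0628)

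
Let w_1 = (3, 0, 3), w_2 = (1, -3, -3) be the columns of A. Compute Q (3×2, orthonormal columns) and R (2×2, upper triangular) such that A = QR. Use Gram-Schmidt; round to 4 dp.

w_1 = (3, 0, 3); ‖w_1‖ = 4.2426, so q_1 = (0.7071, 0.0000, 0.7071).
q_1·w_2 = 0.7071·1 + 0.0000·(-3) + 0.7071·(-3) = -1.4142.
u_2 = w_2 + 1.4142·q_1 = (2.0000, -3.0000, -2.0000).
‖u_2‖ = 4.1231, so q_2 = (0.4851, -0.7276, -0.4851).

Q = [[0.7071, 0.4851], [0.0000, -0.7276], [0.7071, -0.4851]], R = [[4.2426, -1.4142], [0.0000, 4.1231]]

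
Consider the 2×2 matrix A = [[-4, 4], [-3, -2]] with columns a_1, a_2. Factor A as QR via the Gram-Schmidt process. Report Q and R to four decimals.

a_1 = (-4, -3); ‖a_1‖ = 5.0000, so q_1 = (-0.8000, -0.6000).
q_1·a_2 = (-0.8000)·4 + (-0.6000)·(-2) = -2.0000.
u_2 = a_2 + 2.0000·q_1 = (2.4000, -3.2000).
‖u_2‖ = 4.0000, so q_2 = (0.6000, -0.8000).

Q = [[-0.8000, 0.6000], [-0.6000, -0.8000]], R = [[5.0000, -2.0000], [0.0000, 4.0000]]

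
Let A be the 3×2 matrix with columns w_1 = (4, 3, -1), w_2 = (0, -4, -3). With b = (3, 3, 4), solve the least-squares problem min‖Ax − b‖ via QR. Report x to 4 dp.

w_1 = (4, 3, -1); ‖w_1‖ = 5.0990, so e_1 = (0.7845, 0.5883, -0.1961).
e_1·w_2 = 0.7845·0 + 0.5883·(-4) + (-0.1961)·(-3) = -1.7650.
u_2 = w_2 + 1.7650·e_1 = (1.3846, -2.9615, -3.3462).
‖u_2‖ = 4.6781, so e_2 = (0.2960, -0.6331, -0.7153).
Qᵀb = (3.3340, -3.8724).
Back-substitute: x_2 = -3.8724/4.6781 = -0.8278.
x_1 = (3.3340 + 1.7650·(-0.8278))/5.0990 = 0.3673.

x = (0.3673, -0.8278)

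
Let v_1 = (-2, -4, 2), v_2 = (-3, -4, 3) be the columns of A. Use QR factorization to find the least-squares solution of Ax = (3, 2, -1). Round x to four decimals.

x = (0.5000, -1.0000)

e_1 = v_1/‖v_1‖ = (-2, -4, 2)/4.8990 = (-0.4082, -0.8165, 0.4082).
r_{12} = e_1·v_2 = 5.7155.
u_2 = v_2 − 5.7155·e_1 = (-0.6667, 0.6667, 0.6667).
‖u_2‖ = 1.1547, so e_2 = (-0.5774, 0.5774, 0.5774).
Qᵀb = (-3.2660, -1.1547).
Back-substitute: x_2 = -1.1547/1.1547 = -1.0000.
x_1 = (-3.2660 − 5.7155·(-1.0000))/4.8990 = 0.5000.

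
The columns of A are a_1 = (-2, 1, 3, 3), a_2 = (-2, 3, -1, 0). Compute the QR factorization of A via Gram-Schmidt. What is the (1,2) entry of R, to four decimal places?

a_1 = (-2, 1, 3, 3); ‖a_1‖ = 4.7958, so e_1 = (-0.4170, 0.2085, 0.6255, 0.6255).
r_{12} = e_1·a_2 = 0.8341.

r_{12} = 0.8341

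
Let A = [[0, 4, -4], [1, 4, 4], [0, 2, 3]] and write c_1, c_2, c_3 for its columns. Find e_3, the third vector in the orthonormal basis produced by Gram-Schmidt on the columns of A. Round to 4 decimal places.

e_3 = (-0.4472, 0.0000, 0.8944)

e_1 = c_1/‖c_1‖ = (0, 1, 0)/1.0000 = (0.0000, 1.0000, 0.0000).
r_{12} = e_1·c_2 = 4.0000.
u_2 = c_2 − 4.0000·e_1 = (4.0000, 0.0000, 2.0000).
‖u_2‖ = 4.4721, so e_2 = (0.8944, 0.0000, 0.4472).
r_{13} = e_1·c_3 = 4.0000; r_{23} = e_2·c_3 = -2.2361.
u_3 = c_3 − 4.0000·e_1 + 2.2361·e_2 = (-2.0000, 0.0000, 4.0000).
‖u_3‖ = 4.4721, so e_3 = (-0.4472, 0.0000, 0.8944).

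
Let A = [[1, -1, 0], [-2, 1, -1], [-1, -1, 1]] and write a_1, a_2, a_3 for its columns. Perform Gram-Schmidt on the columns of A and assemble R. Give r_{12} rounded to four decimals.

a_1 = (1, -2, -1); ‖a_1‖ = 2.4495, so q_1 = (0.4082, -0.8165, -0.4082).
r_{12} = q_1·a_2 = -0.8165.

r_{12} = -0.8165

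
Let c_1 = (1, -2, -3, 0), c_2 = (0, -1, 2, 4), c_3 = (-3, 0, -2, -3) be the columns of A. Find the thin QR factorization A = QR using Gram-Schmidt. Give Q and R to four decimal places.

c_1 = (1, -2, -3, 0); ‖c_1‖ = 3.7417, so e_1 = (0.2673, -0.5345, -0.8018, 0.0000).
e_1·c_2 = 0.2673·0 + (-0.5345)·(-1) + (-0.8018)·2 + 0.0000·4 = -1.0690.
u_2 = c_2 + 1.0690·e_1 = (0.2857, -1.5714, 1.1429, 4.0000).
‖u_2‖ = 4.4561, so e_2 = (0.0641, -0.3526, 0.2565, 0.8976).
e_1·c_3 = 0.2673·(-3) + (-0.5345)·0 + (-0.8018)·(-2) + 0.0000·(-3) = 0.8018; e_2·c_3 = 0.0641·(-3) + (-0.3526)·0 + 0.2565·(-2) + 0.8976·(-3) = -3.3982.
u_3 = c_3 − 0.8018·e_1 + 3.3982·e_2 = (-2.9964, -0.7698, -0.4856, 0.0504).
‖u_3‖ = 3.1320, so e_3 = (-0.9567, -0.2458, -0.1550, 0.0161).

Q = [[0.2673, 0.0641, -0.9567], [-0.5345, -0.3526, -0.2458], [-0.8018, 0.2565, -0.1550], [0.0000, 0.8976, 0.0161]], R = [[3.7417, -1.0690, 0.8018], [0.0000, 4.4561, -3.3982], [0.0000, 0.0000, 3.1320]]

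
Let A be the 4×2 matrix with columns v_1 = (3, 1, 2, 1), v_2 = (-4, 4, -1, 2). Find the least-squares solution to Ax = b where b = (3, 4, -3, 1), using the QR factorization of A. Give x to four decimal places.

x = (0.7495, 0.4053)

v_1 = (3, 1, 2, 1); ‖v_1‖ = 3.8730, so q_1 = (0.7746, 0.2582, 0.5164, 0.2582).
q_1·v_2 = 0.7746·(-4) + 0.2582·4 + 0.5164·(-1) + 0.2582·2 = -2.0656.
u_2 = v_2 + 2.0656·q_1 = (-2.4000, 4.5333, 0.0667, 2.5333).
‖u_2‖ = 5.7213, so q_2 = (-0.4195, 0.7924, 0.0117, 0.4428).
Qᵀb = (2.0656, 2.3188).
Back-substitute: x_2 = 2.3188/5.7213 = 0.4053.
x_1 = (2.0656 + 2.0656·0.4053)/3.8730 = 0.7495.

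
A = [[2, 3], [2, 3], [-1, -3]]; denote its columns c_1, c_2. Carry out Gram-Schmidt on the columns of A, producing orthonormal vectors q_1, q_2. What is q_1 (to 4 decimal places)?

q_1 = (0.6667, 0.6667, -0.3333)

c_1 = (2, 2, -1); ‖c_1‖ = 3.0000, so q_1 = (0.6667, 0.6667, -0.3333).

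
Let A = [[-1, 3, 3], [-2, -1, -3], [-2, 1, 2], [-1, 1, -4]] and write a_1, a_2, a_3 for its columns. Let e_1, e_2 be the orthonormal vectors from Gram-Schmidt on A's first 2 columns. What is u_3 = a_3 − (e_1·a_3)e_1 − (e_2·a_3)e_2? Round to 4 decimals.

u_3 = (0.5000, -0.4615, 2.3846, -4.3462)

a_1 = (-1, -2, -2, -1); ‖a_1‖ = 3.1623, so e_1 = (-0.3162, -0.6325, -0.6325, -0.3162).
e_1·a_2 = (-0.3162)·3 + (-0.6325)·(-1) + (-0.6325)·1 + (-0.3162)·1 = -1.2649.
u_2 = a_2 + 1.2649·e_1 = (2.6000, -1.8000, 0.2000, 0.6000).
‖u_2‖ = 3.2249, so e_2 = (0.8062, -0.5582, 0.0620, 0.1861).
e_1·a_3 = (-0.3162)·3 + (-0.6325)·(-3) + (-0.6325)·2 + (-0.3162)·(-4) = 0.9487; e_2·a_3 = 0.8062·3 + (-0.5582)·(-3) + 0.0620·2 + 0.1861·(-4) = 3.4730.
u_3 = a_3 − 0.9487·e_1 − 3.4730·e_2 = (0.5000, -0.4615, 2.3846, -4.3462).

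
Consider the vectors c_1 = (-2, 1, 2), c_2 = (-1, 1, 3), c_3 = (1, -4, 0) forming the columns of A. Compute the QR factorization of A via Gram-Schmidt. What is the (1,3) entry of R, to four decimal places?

c_1 = (-2, 1, 2); ‖c_1‖ = 3.0000, so q_1 = (-0.6667, 0.3333, 0.6667).
r_{13} = q_1·c_3 = -2.0000.

r_{13} = -2.0000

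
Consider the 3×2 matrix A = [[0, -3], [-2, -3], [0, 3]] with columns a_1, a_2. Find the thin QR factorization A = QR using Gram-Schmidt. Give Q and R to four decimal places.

a_1 = (0, -2, 0); ‖a_1‖ = 2.0000, so q_1 = (0.0000, -1.0000, 0.0000).
q_1·a_2 = 0.0000·(-3) + (-1.0000)·(-3) + 0.0000·3 = 3.0000.
u_2 = a_2 − 3.0000·q_1 = (-3.0000, 0.0000, 3.0000).
‖u_2‖ = 4.2426, so q_2 = (-0.7071, 0.0000, 0.7071).

Q = [[0.0000, -0.7071], [-1.0000, 0.0000], [0.0000, 0.7071]], R = [[2.0000, 3.0000], [0.0000, 4.2426]]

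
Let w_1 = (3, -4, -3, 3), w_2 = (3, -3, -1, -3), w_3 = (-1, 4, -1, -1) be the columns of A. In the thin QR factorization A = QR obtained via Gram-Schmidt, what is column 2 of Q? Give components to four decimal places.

w_1 = (3, -4, -3, 3); ‖w_1‖ = 6.5574, so q_1 = (0.4575, -0.6100, -0.4575, 0.4575).
q_1·w_2 = 0.4575·3 + (-0.6100)·(-3) + (-0.4575)·(-1) + 0.4575·(-3) = 2.2875.
u_2 = w_2 − 2.2875·q_1 = (1.9535, -1.6047, 0.0465, -4.0465).
‖u_2‖ = 4.7715, so q_2 = (0.4094, -0.3363, 0.0097, -0.8481).

q_2 = (0.4094, -0.3363, 0.0097, -0.8481)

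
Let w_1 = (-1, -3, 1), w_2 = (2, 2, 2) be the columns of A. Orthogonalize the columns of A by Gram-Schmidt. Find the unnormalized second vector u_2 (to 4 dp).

u_2 = (1.4545, 0.3636, 2.5455)

w_1 = (-1, -3, 1); ‖w_1‖ = 3.3166, so e_1 = (-0.3015, -0.9045, 0.3015).
e_1·w_2 = (-0.3015)·2 + (-0.9045)·2 + 0.3015·2 = -1.8091.
u_2 = w_2 + 1.8091·e_1 = (1.4545, 0.3636, 2.5455).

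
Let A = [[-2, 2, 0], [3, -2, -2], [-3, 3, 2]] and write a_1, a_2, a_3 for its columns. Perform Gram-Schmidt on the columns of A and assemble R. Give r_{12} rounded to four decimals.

r_{12} = -4.0508

a_1 = (-2, 3, -3); ‖a_1‖ = 4.6904, so q_1 = (-0.4264, 0.6396, -0.6396).
r_{12} = q_1·a_2 = -4.0508.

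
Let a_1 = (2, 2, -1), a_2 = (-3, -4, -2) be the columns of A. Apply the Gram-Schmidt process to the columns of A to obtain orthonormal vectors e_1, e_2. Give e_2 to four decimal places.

e_1 = a_1/‖a_1‖ = (2, 2, -1)/3.0000 = (0.6667, 0.6667, -0.3333).
r_{12} = e_1·a_2 = -4.0000.
u_2 = a_2 + 4.0000·e_1 = (-0.3333, -1.3333, -3.3333).
‖u_2‖ = 3.6056, so e_2 = (-0.0925, -0.3698, -0.9245).

e_2 = (-0.0925, -0.3698, -0.9245)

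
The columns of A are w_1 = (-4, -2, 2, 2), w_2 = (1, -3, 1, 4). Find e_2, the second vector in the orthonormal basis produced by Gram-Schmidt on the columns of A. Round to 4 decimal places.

e_1 = w_1/‖w_1‖ = (-4, -2, 2, 2)/5.2915 = (-0.7559, -0.3780, 0.3780, 0.3780).
r_{12} = e_1·w_2 = 2.2678.
u_2 = w_2 − 2.2678·e_1 = (2.7143, -2.1429, 0.1429, 3.1429).
‖u_2‖ = 4.6752, so e_2 = (0.5806, -0.4583, 0.0306, 0.6722).

e_2 = (0.5806, -0.4583, 0.0306, 0.6722)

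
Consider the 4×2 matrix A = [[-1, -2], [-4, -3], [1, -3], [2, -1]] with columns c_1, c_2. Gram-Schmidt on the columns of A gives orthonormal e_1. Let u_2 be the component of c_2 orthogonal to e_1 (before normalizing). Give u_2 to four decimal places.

c_1 = (-1, -4, 1, 2); ‖c_1‖ = 4.6904, so e_1 = (-0.2132, -0.8528, 0.2132, 0.4264).
e_1·c_2 = (-0.2132)·(-2) + (-0.8528)·(-3) + 0.2132·(-3) + 0.4264·(-1) = 1.9188.
u_2 = c_2 − 1.9188·e_1 = (-1.5909, -1.3636, -3.4091, -1.8182).

u_2 = (-1.5909, -1.3636, -3.4091, -1.8182)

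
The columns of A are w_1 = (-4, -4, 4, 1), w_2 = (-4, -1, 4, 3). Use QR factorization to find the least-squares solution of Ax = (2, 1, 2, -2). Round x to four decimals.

x = (0.0391, -0.2030)

q_1 = w_1/‖w_1‖ = (-4, -4, 4, 1)/7.0000 = (-0.5714, -0.5714, 0.5714, 0.1429).
r_{12} = q_1·w_2 = 5.5714.
u_2 = w_2 − 5.5714·q_1 = (-0.8163, 2.1837, 0.8163, 2.2041).
‖u_2‖ = 3.3105, so q_2 = (-0.2466, 0.6596, 0.2466, 0.6658).
Qᵀb = (-0.8571, -0.6720).
Back-substitute: x_2 = -0.6720/3.3105 = -0.2030.
x_1 = (-0.8571 − 5.5714·(-0.2030))/7.0000 = 0.0391.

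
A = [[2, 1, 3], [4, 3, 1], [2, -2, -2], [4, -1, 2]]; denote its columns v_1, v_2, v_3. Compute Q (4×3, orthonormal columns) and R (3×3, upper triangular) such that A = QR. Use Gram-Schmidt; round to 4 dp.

v_1 = (2, 4, 2, 4); ‖v_1‖ = 6.3246, so q_1 = (0.3162, 0.6325, 0.3162, 0.6325).
q_1·v_2 = 0.3162·1 + 0.6325·3 + 0.3162·(-2) + 0.6325·(-1) = 0.9487.
u_2 = v_2 − 0.9487·q_1 = (0.7000, 2.4000, -2.3000, -1.6000).
‖u_2‖ = 3.7550, so q_2 = (0.1864, 0.6391, -0.6125, -0.4261).
q_1·v_3 = 0.3162·3 + 0.6325·1 + 0.3162·(-2) + 0.6325·2 = 2.2136; q_2·v_3 = 0.1864·3 + 0.6391·1 + (-0.6125)·(-2) + (-0.4261)·2 = 1.5712.
u_3 = v_3 − 2.2136·q_1 − 1.5712·q_2 = (2.0071, -1.4043, -1.7376, 1.2695).
‖u_3‖ = 3.2606, so q_3 = (0.6156, -0.4307, -0.5329, 0.3894).

Q = [[0.3162, 0.1864, 0.6156], [0.6325, 0.6391, -0.4307], [0.3162, -0.6125, -0.5329], [0.6325, -0.4261, 0.3894]], R = [[6.3246, 0.9487, 2.2136], [0.0000, 3.7550, 1.5712], [0.0000, 0.0000, 3.2606]]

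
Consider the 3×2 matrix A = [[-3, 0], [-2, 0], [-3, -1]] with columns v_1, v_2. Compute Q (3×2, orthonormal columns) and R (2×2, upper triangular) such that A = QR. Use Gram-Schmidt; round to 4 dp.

Q = [[-0.6396, 0.5322], [-0.4264, 0.3548], [-0.6396, -0.7687]], R = [[4.6904, 0.6396], [0.0000, 0.7687]]

e_1 = v_1/‖v_1‖ = (-3, -2, -3)/4.6904 = (-0.6396, -0.4264, -0.6396).
r_{12} = e_1·v_2 = 0.6396.
u_2 = v_2 − 0.6396·e_1 = (0.4091, 0.2727, -0.5909).
‖u_2‖ = 0.7687, so e_2 = (0.5322, 0.3548, -0.7687).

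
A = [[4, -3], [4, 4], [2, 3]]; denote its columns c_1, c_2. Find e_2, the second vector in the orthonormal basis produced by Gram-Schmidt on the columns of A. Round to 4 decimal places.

e_1 = c_1/‖c_1‖ = (4, 4, 2)/6.0000 = (0.6667, 0.6667, 0.3333).
r_{12} = e_1·c_2 = 1.6667.
u_2 = c_2 − 1.6667·e_1 = (-4.1111, 2.8889, 2.4444).
‖u_2‖ = 5.5877, so e_2 = (-0.7357, 0.5170, 0.4375).

e_2 = (-0.7357, 0.5170, 0.4375)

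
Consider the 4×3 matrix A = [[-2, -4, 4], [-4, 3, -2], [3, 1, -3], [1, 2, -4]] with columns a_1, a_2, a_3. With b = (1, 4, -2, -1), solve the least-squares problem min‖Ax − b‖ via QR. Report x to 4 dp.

a_1 = (-2, -4, 3, 1); ‖a_1‖ = 5.4772, so e_1 = (-0.3651, -0.7303, 0.5477, 0.1826).
e_1·a_2 = (-0.3651)·(-4) + (-0.7303)·3 + 0.5477·1 + 0.1826·2 = 0.1826.
u_2 = a_2 − 0.1826·e_1 = (-3.9333, 3.1333, 0.9000, 1.9667).
‖u_2‖ = 5.4742, so e_2 = (-0.7185, 0.5724, 0.1644, 0.3593).
e_1·a_3 = (-0.3651)·4 + (-0.7303)·(-2) + 0.5477·(-3) + 0.1826·(-4) = -2.3735; e_2·a_3 = (-0.7185)·4 + 0.5724·(-2) + 0.1644·(-3) + 0.3593·(-4) = -5.9491.
u_3 = a_3 + 2.3735·e_1 + 5.9491·e_2 = (-1.1413, -0.3281, -0.7219, -1.4294).
‖u_3‖ = 1.9936, so e_3 = (-0.5725, -0.1646, -0.3621, -0.7170).
Qᵀb = (-4.5644, 0.8829, 0.2104).
Back-substitute: x_3 = 0.2104/1.9936 = 0.1055.
x_2 = (0.8829 + 5.9491·0.1055)/5.4742 = 0.2760.
x_1 = (-4.5644 − 0.1826·0.2760 + 2.3735·0.1055)/5.4772 = -0.7968.

x = (-0.7968, 0.2760, 0.1055)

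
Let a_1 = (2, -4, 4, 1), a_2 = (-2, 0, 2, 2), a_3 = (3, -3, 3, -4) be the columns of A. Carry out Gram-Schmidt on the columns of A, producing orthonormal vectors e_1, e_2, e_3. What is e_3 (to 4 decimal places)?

e_3 = (-0.2930, 0.1582, 0.5040, -0.7970)

e_1 = a_1/‖a_1‖ = (2, -4, 4, 1)/6.0828 = (0.3288, -0.6576, 0.6576, 0.1644).
r_{12} = e_1·a_2 = 0.9864.
u_2 = a_2 − 0.9864·e_1 = (-2.3243, 0.6486, 1.3514, 1.8378).
‖u_2‖ = 3.3207, so e_2 = (-0.7000, 0.1953, 0.4069, 0.5534).
r_{13} = e_1·a_3 = 4.2744; r_{23} = e_2·a_3 = -3.6788.
u_3 = a_3 − 4.2744·e_1 + 3.6788·e_2 = (-0.9804, 0.5294, 1.6863, -2.6667).
‖u_3‖ = 3.3461, so e_3 = (-0.2930, 0.1582, 0.5040, -0.7970).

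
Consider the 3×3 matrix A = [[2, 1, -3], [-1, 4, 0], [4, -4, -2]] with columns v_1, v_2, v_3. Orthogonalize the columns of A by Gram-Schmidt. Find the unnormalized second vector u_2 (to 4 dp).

u_2 = (2.7143, 3.1429, -0.5714)

q_1 = v_1/‖v_1‖ = (2, -1, 4)/4.5826 = (0.4364, -0.2182, 0.8729).
r_{12} = q_1·v_2 = -3.9279.
u_2 = v_2 + 3.9279·q_1 = (2.7143, 3.1429, -0.5714).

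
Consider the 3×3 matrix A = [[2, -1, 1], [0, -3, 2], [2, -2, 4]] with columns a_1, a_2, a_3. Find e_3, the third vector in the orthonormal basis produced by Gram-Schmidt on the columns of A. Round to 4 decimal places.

e_3 = (-0.6882, -0.2294, 0.6882)

e_1 = a_1/‖a_1‖ = (2, 0, 2)/2.8284 = (0.7071, 0.0000, 0.7071).
r_{12} = e_1·a_2 = -2.1213.
u_2 = a_2 + 2.1213·e_1 = (0.5000, -3.0000, -0.5000).
‖u_2‖ = 3.0822, so e_2 = (0.1622, -0.9733, -0.1622).
r_{13} = e_1·a_3 = 3.5355; r_{23} = e_2·a_3 = -2.4333.
u_3 = a_3 − 3.5355·e_1 + 2.4333·e_2 = (-1.1053, -0.3684, 1.1053).
‖u_3‖ = 1.6059, so e_3 = (-0.6882, -0.2294, 0.6882).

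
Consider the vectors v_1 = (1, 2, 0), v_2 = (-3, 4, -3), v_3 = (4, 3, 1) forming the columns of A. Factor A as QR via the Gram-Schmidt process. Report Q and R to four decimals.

Q = [[0.4472, -0.7428, 0.4983], [0.8944, 0.3714, -0.2491], [0.0000, -0.5571, -0.8305]], R = [[2.2361, 2.2361, 4.4721], [0.0000, 5.3852, -2.4140], [0.0000, 0.0000, 0.4152]]

v_1 = (1, 2, 0); ‖v_1‖ = 2.2361, so q_1 = (0.4472, 0.8944, 0.0000).
q_1·v_2 = 0.4472·(-3) + 0.8944·4 + 0.0000·(-3) = 2.2361.
u_2 = v_2 − 2.2361·q_1 = (-4.0000, 2.0000, -3.0000).
‖u_2‖ = 5.3852, so q_2 = (-0.7428, 0.3714, -0.5571).
q_1·v_3 = 0.4472·4 + 0.8944·3 + 0.0000·1 = 4.4721; q_2·v_3 = (-0.7428)·4 + 0.3714·3 + (-0.5571)·1 = -2.4140.
u_3 = v_3 − 4.4721·q_1 + 2.4140·q_2 = (0.2069, -0.1034, -0.3448).
‖u_3‖ = 0.4152, so q_3 = (0.4983, -0.2491, -0.8305).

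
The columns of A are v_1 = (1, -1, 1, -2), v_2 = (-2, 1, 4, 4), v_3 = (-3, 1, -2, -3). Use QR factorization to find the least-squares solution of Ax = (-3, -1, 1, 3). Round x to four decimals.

e_1 = v_1/‖v_1‖ = (1, -1, 1, -2)/2.6458 = (0.3780, -0.3780, 0.3780, -0.7559).
r_{12} = e_1·v_2 = -2.6458.
u_2 = v_2 + 2.6458·e_1 = (-1.0000, 0.0000, 5.0000, 2.0000).
‖u_2‖ = 5.4772, so e_2 = (-0.1826, 0.0000, 0.9129, 0.3651).
r_{13} = e_1·v_3 = 0.0000; r_{23} = e_2·v_3 = -2.3735.
u_3 = v_3 − 0.0000·e_1 + 2.3735·e_2 = (-3.4333, 1.0000, 0.1667, -2.1333).
‖u_3‖ = 4.1673, so e_3 = (-0.8239, 0.2400, 0.0400, -0.5119).
Qᵀb = (-2.6458, 2.5560, 0.7359).
Back-substitute: x_3 = 0.7359/4.1673 = 0.1766.
x_2 = (2.5560 + 2.3735·0.1766)/5.4772 = 0.5432.
x_1 = (-2.6458 + 2.6458·0.5432 − 0.0000·0.1766)/2.6458 = -0.4568.

x = (-0.4568, 0.5432, 0.1766)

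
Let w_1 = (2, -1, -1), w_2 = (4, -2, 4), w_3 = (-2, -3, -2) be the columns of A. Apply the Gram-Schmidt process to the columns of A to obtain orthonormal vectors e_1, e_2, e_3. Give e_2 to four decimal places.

e_1 = w_1/‖w_1‖ = (2, -1, -1)/2.4495 = (0.8165, -0.4082, -0.4082).
r_{12} = e_1·w_2 = 2.4495.
u_2 = w_2 − 2.4495·e_1 = (2.0000, -1.0000, 5.0000).
‖u_2‖ = 5.4772, so e_2 = (0.3651, -0.1826, 0.9129).

e_2 = (0.3651, -0.1826, 0.9129)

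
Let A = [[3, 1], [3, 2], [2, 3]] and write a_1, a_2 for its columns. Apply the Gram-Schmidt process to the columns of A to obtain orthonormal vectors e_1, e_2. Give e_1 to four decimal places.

a_1 = (3, 3, 2); ‖a_1‖ = 4.6904, so e_1 = (0.6396, 0.6396, 0.4264).

e_1 = (0.6396, 0.6396, 0.4264)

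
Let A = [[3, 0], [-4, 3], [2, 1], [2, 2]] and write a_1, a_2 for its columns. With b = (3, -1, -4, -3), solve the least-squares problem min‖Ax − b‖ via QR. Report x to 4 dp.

x = (-0.2160, -1.0211)

a_1 = (3, -4, 2, 2); ‖a_1‖ = 5.7446, so q_1 = (0.5222, -0.6963, 0.3482, 0.3482).
q_1·a_2 = 0.5222·0 + (-0.6963)·3 + 0.3482·1 + 0.3482·2 = -1.0445.
u_2 = a_2 + 1.0445·q_1 = (0.5455, 2.2727, 1.3636, 2.3636).
‖u_2‖ = 3.5929, so q_2 = (0.1518, 0.6326, 0.3795, 0.6579).
Qᵀb = (-0.1741, -3.6688).
Back-substitute: x_2 = -3.6688/3.5929 = -1.0211.
x_1 = (-0.1741 + 1.0445·(-1.0211))/5.7446 = -0.2160.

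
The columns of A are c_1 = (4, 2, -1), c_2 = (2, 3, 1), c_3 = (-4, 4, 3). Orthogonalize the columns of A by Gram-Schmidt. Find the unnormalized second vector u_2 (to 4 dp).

q_1 = c_1/‖c_1‖ = (4, 2, -1)/4.5826 = (0.8729, 0.4364, -0.2182).
r_{12} = q_1·c_2 = 2.8368.
u_2 = c_2 − 2.8368·q_1 = (-0.4762, 1.7619, 1.6190).

u_2 = (-0.4762, 1.7619, 1.6190)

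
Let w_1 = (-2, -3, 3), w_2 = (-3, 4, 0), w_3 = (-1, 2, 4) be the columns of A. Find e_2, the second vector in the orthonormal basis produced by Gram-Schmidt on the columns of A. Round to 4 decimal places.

e_2 = (-0.7335, 0.6583, 0.1693)

e_1 = w_1/‖w_1‖ = (-2, -3, 3)/4.6904 = (-0.4264, -0.6396, 0.6396).
r_{12} = e_1·w_2 = -1.2792.
u_2 = w_2 + 1.2792·e_1 = (-3.5455, 3.1818, 0.8182).
‖u_2‖ = 4.8336, so e_2 = (-0.7335, 0.6583, 0.1693).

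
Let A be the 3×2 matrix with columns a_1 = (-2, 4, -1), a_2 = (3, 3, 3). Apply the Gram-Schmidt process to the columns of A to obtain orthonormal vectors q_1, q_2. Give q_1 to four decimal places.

q_1 = a_1/‖a_1‖ = (-2, 4, -1)/4.5826 = (-0.4364, 0.8729, -0.2182).

q_1 = (-0.4364, 0.8729, -0.2182)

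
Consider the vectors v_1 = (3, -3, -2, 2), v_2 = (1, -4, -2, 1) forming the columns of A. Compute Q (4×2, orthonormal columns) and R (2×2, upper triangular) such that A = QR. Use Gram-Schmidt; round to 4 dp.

Q = [[0.5883, -0.6340], [-0.5883, -0.7025], [-0.3922, -0.1713], [0.3922, -0.2742]], R = [[5.0990, 4.1184], [0.0000, 2.2447]]

v_1 = (3, -3, -2, 2); ‖v_1‖ = 5.0990, so e_1 = (0.5883, -0.5883, -0.3922, 0.3922).
e_1·v_2 = 0.5883·1 + (-0.5883)·(-4) + (-0.3922)·(-2) + 0.3922·1 = 4.1184.
u_2 = v_2 − 4.1184·e_1 = (-1.4231, -1.5769, -0.3846, -0.6154).
‖u_2‖ = 2.2447, so e_2 = (-0.6340, -0.7025, -0.1713, -0.2742).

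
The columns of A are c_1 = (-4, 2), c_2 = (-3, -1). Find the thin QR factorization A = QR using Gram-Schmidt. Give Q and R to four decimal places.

c_1 = (-4, 2); ‖c_1‖ = 4.4721, so e_1 = (-0.8944, 0.4472).
e_1·c_2 = (-0.8944)·(-3) + 0.4472·(-1) = 2.2361.
u_2 = c_2 − 2.2361·e_1 = (-1.0000, -2.0000).
‖u_2‖ = 2.2361, so e_2 = (-0.4472, -0.8944).

Q = [[-0.8944, -0.4472], [0.4472, -0.8944]], R = [[4.4721, 2.2361], [0.0000, 2.2361]]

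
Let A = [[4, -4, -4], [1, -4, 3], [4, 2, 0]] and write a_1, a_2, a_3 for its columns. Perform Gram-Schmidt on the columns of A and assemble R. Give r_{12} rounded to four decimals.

r_{12} = -2.0889

a_1 = (4, 1, 4); ‖a_1‖ = 5.7446, so q_1 = (0.6963, 0.1741, 0.6963).
r_{12} = q_1·a_2 = -2.0889.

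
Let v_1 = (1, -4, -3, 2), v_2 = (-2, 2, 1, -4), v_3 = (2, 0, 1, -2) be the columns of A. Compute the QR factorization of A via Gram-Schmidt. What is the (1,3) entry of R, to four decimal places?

r_{13} = -0.9129

v_1 = (1, -4, -3, 2); ‖v_1‖ = 5.4772, so e_1 = (0.1826, -0.7303, -0.5477, 0.3651).
r_{13} = e_1·v_3 = -0.9129.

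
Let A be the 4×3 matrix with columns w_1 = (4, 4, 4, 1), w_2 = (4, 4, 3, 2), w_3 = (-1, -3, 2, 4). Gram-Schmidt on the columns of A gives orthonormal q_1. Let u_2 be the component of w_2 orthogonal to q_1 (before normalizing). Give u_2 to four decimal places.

q_1 = w_1/‖w_1‖ = (4, 4, 4, 1)/7.0000 = (0.5714, 0.5714, 0.5714, 0.1429).
r_{12} = q_1·w_2 = 6.5714.
u_2 = w_2 − 6.5714·q_1 = (0.2449, 0.2449, -0.7551, 1.0612).

u_2 = (0.2449, 0.2449, -0.7551, 1.0612)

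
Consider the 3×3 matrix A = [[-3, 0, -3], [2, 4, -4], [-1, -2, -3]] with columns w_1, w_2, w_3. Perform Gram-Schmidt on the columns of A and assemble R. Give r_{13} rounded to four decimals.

r_{13} = 1.0690

e_1 = w_1/‖w_1‖ = (-3, 2, -1)/3.7417 = (-0.8018, 0.5345, -0.2673).
r_{13} = e_1·w_3 = 1.0690.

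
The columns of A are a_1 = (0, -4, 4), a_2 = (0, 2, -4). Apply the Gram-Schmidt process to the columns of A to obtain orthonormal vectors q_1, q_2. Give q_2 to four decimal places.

a_1 = (0, -4, 4); ‖a_1‖ = 5.6569, so q_1 = (0.0000, -0.7071, 0.7071).
q_1·a_2 = 0.0000·0 + (-0.7071)·2 + 0.7071·(-4) = -4.2426.
u_2 = a_2 + 4.2426·q_1 = (0.0000, -1.0000, -1.0000).
‖u_2‖ = 1.4142, so q_2 = (0.0000, -0.7071, -0.7071).

q_2 = (0.0000, -0.7071, -0.7071)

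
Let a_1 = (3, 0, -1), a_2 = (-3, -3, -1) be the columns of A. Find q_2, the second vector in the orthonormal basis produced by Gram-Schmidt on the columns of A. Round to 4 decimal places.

q_2 = (-0.1690, -0.8452, -0.5071)

a_1 = (3, 0, -1); ‖a_1‖ = 3.1623, so q_1 = (0.9487, 0.0000, -0.3162).
q_1·a_2 = 0.9487·(-3) + 0.0000·(-3) + (-0.3162)·(-1) = -2.5298.
u_2 = a_2 + 2.5298·q_1 = (-0.6000, -3.0000, -1.8000).
‖u_2‖ = 3.5496, so q_2 = (-0.1690, -0.8452, -0.5071).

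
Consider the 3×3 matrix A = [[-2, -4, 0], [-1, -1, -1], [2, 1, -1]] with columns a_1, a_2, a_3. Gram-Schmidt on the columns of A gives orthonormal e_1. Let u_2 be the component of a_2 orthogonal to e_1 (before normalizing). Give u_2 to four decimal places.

a_1 = (-2, -1, 2); ‖a_1‖ = 3.0000, so e_1 = (-0.6667, -0.3333, 0.6667).
e_1·a_2 = (-0.6667)·(-4) + (-0.3333)·(-1) + 0.6667·1 = 3.6667.
u_2 = a_2 − 3.6667·e_1 = (-1.5556, 0.2222, -1.4444).

u_2 = (-1.5556, 0.2222, -1.4444)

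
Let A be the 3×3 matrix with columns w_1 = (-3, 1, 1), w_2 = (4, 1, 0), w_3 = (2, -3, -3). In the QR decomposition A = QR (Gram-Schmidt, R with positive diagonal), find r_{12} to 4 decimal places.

q_1 = w_1/‖w_1‖ = (-3, 1, 1)/3.3166 = (-0.9045, 0.3015, 0.3015).
r_{12} = q_1·w_2 = -3.3166.

r_{12} = -3.3166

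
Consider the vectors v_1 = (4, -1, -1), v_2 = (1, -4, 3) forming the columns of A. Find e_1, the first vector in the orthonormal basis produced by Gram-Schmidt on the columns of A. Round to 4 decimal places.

v_1 = (4, -1, -1); ‖v_1‖ = 4.2426, so e_1 = (0.9428, -0.2357, -0.2357).

e_1 = (0.9428, -0.2357, -0.2357)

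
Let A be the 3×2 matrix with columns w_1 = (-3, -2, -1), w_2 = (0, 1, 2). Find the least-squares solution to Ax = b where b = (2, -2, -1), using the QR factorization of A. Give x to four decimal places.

x = (-0.3889, -1.1111)

w_1 = (-3, -2, -1); ‖w_1‖ = 3.7417, so q_1 = (-0.8018, -0.5345, -0.2673).
q_1·w_2 = (-0.8018)·0 + (-0.5345)·1 + (-0.2673)·2 = -1.0690.
u_2 = w_2 + 1.0690·q_1 = (-0.8571, 0.4286, 1.7143).
‖u_2‖ = 1.9640, so q_2 = (-0.4364, 0.2182, 0.8729).
Qᵀb = (-0.2673, -2.1822).
Back-substitute: x_2 = -2.1822/1.9640 = -1.1111.
x_1 = (-0.2673 + 1.0690·(-1.1111))/3.7417 = -0.3889.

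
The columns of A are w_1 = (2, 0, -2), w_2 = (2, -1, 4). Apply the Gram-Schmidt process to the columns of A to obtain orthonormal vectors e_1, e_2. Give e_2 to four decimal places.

e_1 = w_1/‖w_1‖ = (2, 0, -2)/2.8284 = (0.7071, 0.0000, -0.7071).
r_{12} = e_1·w_2 = -1.4142.
u_2 = w_2 + 1.4142·e_1 = (3.0000, -1.0000, 3.0000).
‖u_2‖ = 4.3589, so e_2 = (0.6882, -0.2294, 0.6882).

e_2 = (0.6882, -0.2294, 0.6882)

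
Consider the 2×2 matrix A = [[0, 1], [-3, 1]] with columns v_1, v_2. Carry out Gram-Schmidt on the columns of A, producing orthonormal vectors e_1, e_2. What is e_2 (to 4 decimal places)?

e_2 = (1.0000, 0.0000)

v_1 = (0, -3); ‖v_1‖ = 3.0000, so e_1 = (0.0000, -1.0000).
e_1·v_2 = 0.0000·1 + (-1.0000)·1 = -1.0000.
u_2 = v_2 + 1.0000·e_1 = (1.0000, 0.0000).
‖u_2‖ = 1.0000, so e_2 = (1.0000, 0.0000).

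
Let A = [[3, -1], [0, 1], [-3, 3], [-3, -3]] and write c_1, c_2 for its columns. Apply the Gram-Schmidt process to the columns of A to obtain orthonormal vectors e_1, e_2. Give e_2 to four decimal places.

c_1 = (3, 0, -3, -3); ‖c_1‖ = 5.1962, so e_1 = (0.5774, 0.0000, -0.5774, -0.5774).
e_1·c_2 = 0.5774·(-1) + 0.0000·1 + (-0.5774)·3 + (-0.5774)·(-3) = -0.5774.
u_2 = c_2 + 0.5774·e_1 = (-0.6667, 1.0000, 2.6667, -3.3333).
‖u_2‖ = 4.4347, so e_2 = (-0.1503, 0.2255, 0.6013, -0.7516).

e_2 = (-0.1503, 0.2255, 0.6013, -0.7516)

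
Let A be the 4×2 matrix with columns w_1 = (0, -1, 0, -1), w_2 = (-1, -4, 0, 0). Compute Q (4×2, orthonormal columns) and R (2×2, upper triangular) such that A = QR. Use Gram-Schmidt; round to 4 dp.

Q = [[0.0000, -0.3333], [-0.7071, -0.6667], [0.0000, 0.0000], [-0.7071, 0.6667]], R = [[1.4142, 2.8284], [0.0000, 3.0000]]

w_1 = (0, -1, 0, -1); ‖w_1‖ = 1.4142, so q_1 = (0.0000, -0.7071, 0.0000, -0.7071).
q_1·w_2 = 0.0000·(-1) + (-0.7071)·(-4) + 0.0000·0 + (-0.7071)·0 = 2.8284.
u_2 = w_2 − 2.8284·q_1 = (-1.0000, -2.0000, 0.0000, 2.0000).
‖u_2‖ = 3.0000, so q_2 = (-0.3333, -0.6667, 0.0000, 0.6667).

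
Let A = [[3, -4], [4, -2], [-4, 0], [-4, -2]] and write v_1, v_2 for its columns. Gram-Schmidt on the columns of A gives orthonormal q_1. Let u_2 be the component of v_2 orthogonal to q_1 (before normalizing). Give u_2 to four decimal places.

v_1 = (3, 4, -4, -4); ‖v_1‖ = 7.5498, so q_1 = (0.3974, 0.5298, -0.5298, -0.5298).
q_1·v_2 = 0.3974·(-4) + 0.5298·(-2) + (-0.5298)·0 + (-0.5298)·(-2) = -1.5894.
u_2 = v_2 + 1.5894·q_1 = (-3.3684, -1.1579, -0.8421, -2.8421).

u_2 = (-3.3684, -1.1579, -0.8421, -2.8421)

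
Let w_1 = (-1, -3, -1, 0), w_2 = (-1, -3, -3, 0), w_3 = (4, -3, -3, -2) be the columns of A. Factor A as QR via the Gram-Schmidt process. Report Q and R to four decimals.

Q = [[-0.3015, 0.0953, 0.8742], [-0.9045, 0.2860, -0.2914], [-0.3015, -0.9535, 0.0000], [0.0000, 0.0000, -0.3885]], R = [[3.3166, 3.9196, 2.4121], [0.0000, 1.9069, 2.3837], [0.0000, 0.0000, 5.1478]]

e_1 = w_1/‖w_1‖ = (-1, -3, -1, 0)/3.3166 = (-0.3015, -0.9045, -0.3015, 0.0000).
r_{12} = e_1·w_2 = 3.9196.
u_2 = w_2 − 3.9196·e_1 = (0.1818, 0.5455, -1.8182, 0.0000).
‖u_2‖ = 1.9069, so e_2 = (0.0953, 0.2860, -0.9535, 0.0000).
r_{13} = e_1·w_3 = 2.4121; r_{23} = e_2·w_3 = 2.3837.
u_3 = w_3 − 2.4121·e_1 − 2.3837·e_2 = (4.5000, -1.5000, 0.0000, -2.0000).
‖u_3‖ = 5.1478, so e_3 = (0.8742, -0.2914, 0.0000, -0.3885).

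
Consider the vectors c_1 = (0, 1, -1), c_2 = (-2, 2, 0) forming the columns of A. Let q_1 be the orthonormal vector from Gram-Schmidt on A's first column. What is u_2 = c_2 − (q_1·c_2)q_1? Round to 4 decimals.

u_2 = (-2.0000, 1.0000, 1.0000)

q_1 = c_1/‖c_1‖ = (0, 1, -1)/1.4142 = (0.0000, 0.7071, -0.7071).
r_{12} = q_1·c_2 = 1.4142.
u_2 = c_2 − 1.4142·q_1 = (-2.0000, 1.0000, 1.0000).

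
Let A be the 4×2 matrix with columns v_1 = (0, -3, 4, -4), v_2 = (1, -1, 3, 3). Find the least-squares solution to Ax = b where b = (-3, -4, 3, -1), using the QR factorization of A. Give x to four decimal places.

x = (0.6646, 0.2503)

v_1 = (0, -3, 4, -4); ‖v_1‖ = 6.4031, so q_1 = (0.0000, -0.4685, 0.6247, -0.6247).
q_1·v_2 = 0.0000·1 + (-0.4685)·(-1) + 0.6247·3 + (-0.6247)·3 = 0.4685.
u_2 = v_2 − 0.4685·q_1 = (1.0000, -0.7805, 2.7073, 3.2927).
‖u_2‖ = 4.4475, so q_2 = (0.2248, -0.1755, 0.6087, 0.7403).
Qᵀb = (4.3729, 1.1133).
Back-substitute: x_2 = 1.1133/4.4475 = 0.2503.
x_1 = (4.3729 − 0.4685·0.2503)/6.4031 = 0.6646.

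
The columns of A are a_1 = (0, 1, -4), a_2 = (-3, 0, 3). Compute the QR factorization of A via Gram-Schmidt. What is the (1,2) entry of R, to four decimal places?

q_1 = a_1/‖a_1‖ = (0, 1, -4)/4.1231 = (0.0000, 0.2425, -0.9701).
r_{12} = q_1·a_2 = -2.9104.

r_{12} = -2.9104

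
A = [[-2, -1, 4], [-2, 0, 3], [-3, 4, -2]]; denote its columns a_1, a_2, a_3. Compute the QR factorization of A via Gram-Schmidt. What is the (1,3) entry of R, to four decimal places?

r_{13} = -1.9403

a_1 = (-2, -2, -3); ‖a_1‖ = 4.1231, so q_1 = (-0.4851, -0.4851, -0.7276).
r_{13} = q_1·a_3 = -1.9403.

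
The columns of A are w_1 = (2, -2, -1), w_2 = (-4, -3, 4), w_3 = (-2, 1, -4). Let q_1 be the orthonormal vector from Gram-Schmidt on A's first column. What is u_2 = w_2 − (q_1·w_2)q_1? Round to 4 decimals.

u_2 = (-2.6667, -4.3333, 3.3333)

q_1 = w_1/‖w_1‖ = (2, -2, -1)/3.0000 = (0.6667, -0.6667, -0.3333).
r_{12} = q_1·w_2 = -2.0000.
u_2 = w_2 + 2.0000·q_1 = (-2.6667, -4.3333, 3.3333).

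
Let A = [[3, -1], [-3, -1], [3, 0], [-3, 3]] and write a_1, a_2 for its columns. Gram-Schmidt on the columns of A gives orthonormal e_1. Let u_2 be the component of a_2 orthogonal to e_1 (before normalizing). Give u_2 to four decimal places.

a_1 = (3, -3, 3, -3); ‖a_1‖ = 6.0000, so e_1 = (0.5000, -0.5000, 0.5000, -0.5000).
e_1·a_2 = 0.5000·(-1) + (-0.5000)·(-1) + 0.5000·0 + (-0.5000)·3 = -1.5000.
u_2 = a_2 + 1.5000·e_1 = (-0.2500, -1.7500, 0.7500, 2.2500).

u_2 = (-0.2500, -1.7500, 0.7500, 2.2500)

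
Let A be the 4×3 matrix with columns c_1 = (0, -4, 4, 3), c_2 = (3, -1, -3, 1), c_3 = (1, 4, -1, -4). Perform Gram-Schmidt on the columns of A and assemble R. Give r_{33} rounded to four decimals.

q_1 = c_1/‖c_1‖ = (0, -4, 4, 3)/6.4031 = (0.0000, -0.6247, 0.6247, 0.4685).
r_{12} = q_1·c_2 = -0.7809.
u_2 = c_2 + 0.7809·q_1 = (3.0000, -1.4878, -2.5122, 1.3659).
‖u_2‖ = 4.4034, so q_2 = (0.6813, -0.3379, -0.5705, 0.3102).
r_{13} = q_1·c_3 = -4.9976; r_{23} = q_2·c_3 = -1.3404.
u_3 = c_3 + 4.9976·q_1 + 1.3404·q_2 = (1.9132, 0.4252, 1.3572, -1.2428).
r_{33} = ‖u_3‖ = 2.6884.

r_{33} = 2.6884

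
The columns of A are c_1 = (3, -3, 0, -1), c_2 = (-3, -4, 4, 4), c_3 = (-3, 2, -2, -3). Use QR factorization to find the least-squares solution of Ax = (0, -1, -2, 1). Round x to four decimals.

x = (0.1221, 0.0107, 0.0257)

q_1 = c_1/‖c_1‖ = (3, -3, 0, -1)/4.3589 = (0.6882, -0.6882, 0.0000, -0.2294).
r_{12} = q_1·c_2 = -0.2294.
u_2 = c_2 + 0.2294·q_1 = (-2.8421, -4.1579, 4.0000, 3.9474).
‖u_2‖ = 7.5463, so q_2 = (-0.3766, -0.5510, 0.5301, 0.5231).
r_{13} = q_1·c_3 = -2.7530; r_{23} = q_2·c_3 = -2.6015.
u_3 = c_3 + 2.7530·q_1 + 2.6015·q_2 = (-2.0850, -1.3281, -0.6211, -2.2708).
‖u_3‖ = 3.4137, so q_3 = (-0.6108, -0.3890, -0.1819, -0.6652).
Qᵀb = (0.4588, 0.0139, 0.0877).
Back-substitute: x_3 = 0.0877/3.4137 = 0.0257.
x_2 = (0.0139 + 2.6015·0.0257)/7.5463 = 0.0107.
x_1 = (0.4588 + 0.2294·0.0107 + 2.7530·0.0257)/4.3589 = 0.1221.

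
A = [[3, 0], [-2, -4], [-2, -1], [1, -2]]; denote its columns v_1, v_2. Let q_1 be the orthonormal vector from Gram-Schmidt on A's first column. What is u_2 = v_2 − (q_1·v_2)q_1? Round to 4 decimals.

u_2 = (-1.3333, -3.1111, -0.1111, -2.4444)

v_1 = (3, -2, -2, 1); ‖v_1‖ = 4.2426, so q_1 = (0.7071, -0.4714, -0.4714, 0.2357).
q_1·v_2 = 0.7071·0 + (-0.4714)·(-4) + (-0.4714)·(-1) + 0.2357·(-2) = 1.8856.
u_2 = v_2 − 1.8856·q_1 = (-1.3333, -3.1111, -0.1111, -2.4444).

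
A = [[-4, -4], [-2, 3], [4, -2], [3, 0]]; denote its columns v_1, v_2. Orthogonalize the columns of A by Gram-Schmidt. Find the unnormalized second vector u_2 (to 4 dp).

v_1 = (-4, -2, 4, 3); ‖v_1‖ = 6.7082, so q_1 = (-0.5963, -0.2981, 0.5963, 0.4472).
q_1·v_2 = (-0.5963)·(-4) + (-0.2981)·3 + 0.5963·(-2) + 0.4472·0 = 0.2981.
u_2 = v_2 − 0.2981·q_1 = (-3.8222, 3.0889, -2.1778, -0.1333).

u_2 = (-3.8222, 3.0889, -2.1778, -0.1333)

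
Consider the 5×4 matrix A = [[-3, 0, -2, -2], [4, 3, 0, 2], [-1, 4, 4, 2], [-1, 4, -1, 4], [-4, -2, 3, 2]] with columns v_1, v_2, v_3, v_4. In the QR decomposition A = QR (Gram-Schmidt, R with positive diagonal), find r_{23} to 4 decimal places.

r_{23} = 1.3189

e_1 = v_1/‖v_1‖ = (-3, 4, -1, -1, -4)/6.5574 = (-0.4575, 0.6100, -0.1525, -0.1525, -0.6100).
r_{12} = e_1·v_2 = 1.8300.
u_2 = v_2 − 1.8300·e_1 = (0.8372, 1.8837, 4.2791, 4.2791, -0.8837).
‖u_2‖ = 6.4538, so e_2 = (0.1297, 0.2919, 0.6630, 0.6630, -0.1369).
r_{23} = e_2·v_3 = 1.3189.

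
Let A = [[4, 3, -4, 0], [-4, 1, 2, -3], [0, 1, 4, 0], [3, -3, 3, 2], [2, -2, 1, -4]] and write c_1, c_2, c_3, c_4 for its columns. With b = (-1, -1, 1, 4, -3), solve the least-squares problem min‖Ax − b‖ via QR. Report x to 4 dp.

c_1 = (4, -4, 0, 3, 2); ‖c_1‖ = 6.7082, so q_1 = (0.5963, -0.5963, 0.0000, 0.4472, 0.2981).
q_1·c_2 = 0.5963·3 + (-0.5963)·1 + 0.0000·1 + 0.4472·(-3) + 0.2981·(-2) = -0.7454.
u_2 = c_2 + 0.7454·q_1 = (3.4444, 0.5556, 1.0000, -2.6667, -1.7778).
‖u_2‖ = 4.8419, so q_2 = (0.7114, 0.1147, 0.2065, -0.5507, -0.3672).
q_1·c_3 = 0.5963·(-4) + (-0.5963)·2 + 0.0000·4 + 0.4472·3 + 0.2981·1 = -1.9379; q_2·c_3 = 0.7114·(-4) + 0.1147·2 + 0.2065·4 + (-0.5507)·3 + (-0.3672)·1 = -3.8093.
u_3 = c_3 + 1.9379·q_1 + 3.8093·q_2 = (-0.1346, 1.2815, 4.7867, 1.7687, 0.1791).
‖u_3‖ = 5.2663, so q_3 = (-0.0256, 0.2433, 0.9089, 0.3359, 0.0340).
q_1·c_4 = 0.5963·0 + (-0.5963)·(-3) + 0.0000·0 + 0.4472·2 + 0.2981·(-4) = 1.4907; q_2·c_4 = 0.7114·0 + 0.1147·(-3) + 0.2065·0 + (-0.5507)·2 + (-0.3672)·(-4) = 0.0229; q_3·c_4 = (-0.0256)·0 + 0.2433·(-3) + 0.9089·0 + 0.3359·2 + 0.0340·(-4) = -0.1944.
u_4 = c_4 − 1.4907·q_1 − 0.0229·q_2 + 0.1944·q_3 = (-0.9102, -2.0664, 0.1719, 1.4113, -4.4294).
‖u_4‖ = 5.1710, so q_4 = (-0.1760, -0.3996, 0.0333, 0.2729, -0.8566).
Qᵀb = (0.8944, -1.7211, 1.9325, 4.2703).
Back-substitute: x_4 = 4.2703/5.1710 = 0.8258.
x_3 = (1.9325 + 0.1944·0.8258)/5.2663 = 0.3974.
x_2 = (-1.7211 + 3.8093·0.3974 − 0.0229·0.8258)/4.8419 = -0.0467.
x_1 = (0.8944 + 0.7454·(-0.0467) + 1.9379·0.3974 − 1.4907·0.8258)/6.7082 = 0.0595.

x = (0.0595, -0.0467, 0.3974, 0.8258)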